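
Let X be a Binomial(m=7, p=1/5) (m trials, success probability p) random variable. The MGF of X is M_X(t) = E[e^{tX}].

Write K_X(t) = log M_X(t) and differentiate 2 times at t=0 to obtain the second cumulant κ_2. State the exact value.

M_X(t) = (e^(t)/5 + 4/5)^7
K_X(t) = log M_X(t) = 7*log(e^(t)/5 + 4/5)
dK/dt = 7*e^(t)/(e^(t) + 4)
d^2K/dt^2 = 28*e^(t)/(e^(2*t) + 8*e^(t) + 16)

κ_2 = d^2K/dt^2 |_{t=0} = 28/25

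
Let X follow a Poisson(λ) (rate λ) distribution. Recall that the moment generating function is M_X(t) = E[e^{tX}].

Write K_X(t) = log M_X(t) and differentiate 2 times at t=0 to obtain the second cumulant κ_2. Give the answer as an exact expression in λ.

M_X(t) = e^(λ*(e^(t) - 1))
K_X(t) = log M_X(t) = λ*(e^(t) - 1)
D^2[K](t) = λ*e^(t)

κ_2 = D^2[K](0) = λ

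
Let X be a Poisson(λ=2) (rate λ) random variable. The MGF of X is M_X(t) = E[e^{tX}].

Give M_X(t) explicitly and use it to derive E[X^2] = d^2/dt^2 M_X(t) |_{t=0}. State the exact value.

E[X^2] = d^2M/dt^2 |_{t=0} = 6

M_X(t) = e^(2*e^(t) - 2)
dM/dt = 2*e^(-2)*e^(t)*e^(2*e^(t))
d^2M/dt^2 = (4*e^(2*t)*e^(2*e^(t)) + 2*e^(t)*e^(2*e^(t)))*e^(-2)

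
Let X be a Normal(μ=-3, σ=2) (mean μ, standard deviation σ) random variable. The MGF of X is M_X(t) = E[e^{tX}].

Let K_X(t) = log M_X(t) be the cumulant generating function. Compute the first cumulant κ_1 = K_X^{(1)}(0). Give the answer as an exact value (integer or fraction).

κ_1 = K′(0) = -3

M_X(t) = e^(2*t^2 - 3*t)
K_X(t) = log M_X(t) = 2*t^2 - 3*t
K′(t) = 4*t - 3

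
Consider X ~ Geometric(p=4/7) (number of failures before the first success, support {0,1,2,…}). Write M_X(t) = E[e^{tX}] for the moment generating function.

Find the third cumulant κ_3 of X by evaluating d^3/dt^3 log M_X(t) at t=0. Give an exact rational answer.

M_X(t) = 4/(7*(1 - 3*e^(t)/7))
K_X(t) = log M_X(t) = -log(1 - 3*e^(t)/7) - log(7) + 2*log(2)
dK/dt = -3*e^(t)/(3*e^(t) - 7)
d^2K/dt^2 = 21*e^(t)/(9*e^(2*t) - 42*e^(t) + 49)
d^3K/dt^3 = (-63*e^(2*t) - 147*e^(t))/(27*e^(3*t) - 189*e^(2*t) + 441*e^(t) - 343)

κ_3 = d^3K/dt^3 |_{t=0} = 105/32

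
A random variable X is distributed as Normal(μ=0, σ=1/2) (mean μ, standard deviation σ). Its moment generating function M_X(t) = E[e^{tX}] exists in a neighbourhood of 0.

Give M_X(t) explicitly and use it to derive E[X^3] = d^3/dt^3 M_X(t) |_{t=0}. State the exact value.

M_X(t) = e^(t^2/8)
dM/dt = t*e^(t^2/8)/4
d^2M/dt^2 = t^2*e^(t^2/8)/16 + e^(t^2/8)/4
d^3M/dt^3 = t^3*e^(t^2/8)/64 + 3*t*e^(t^2/8)/16

E[X^3] = d^3M/dt^3 |_{t=0} = 0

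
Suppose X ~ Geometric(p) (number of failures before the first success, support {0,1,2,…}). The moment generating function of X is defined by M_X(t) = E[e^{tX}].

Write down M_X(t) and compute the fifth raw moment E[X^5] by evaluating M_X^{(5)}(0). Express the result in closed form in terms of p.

E[X^5] = M′′′′′(0) = -1 + 31/p - 180/p^2 + 390/p^3 - 360/p^4 + 120/p^5

M_X(t) = p/(-(1 - p)*e^(t) + 1)
M′(t) = (-p^2*e^(t) + p*e^(t))/(p^2*e^(2*t) - 2*p*e^(2*t) + 2*p*e^(t) + e^(2*t) - 2*e^(t) + 1)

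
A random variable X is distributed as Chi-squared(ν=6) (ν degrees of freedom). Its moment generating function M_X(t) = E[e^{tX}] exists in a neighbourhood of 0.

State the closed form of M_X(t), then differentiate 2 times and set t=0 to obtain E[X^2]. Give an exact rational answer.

M_X(t) = (1 - 2*t)^(-3)
D^2[M](t) = -48/(32*t^5 - 80*t^4 + 80*t^3 - 40*t^2 + 10*t - 1)

E[X^2] = D^2[M](0) = 48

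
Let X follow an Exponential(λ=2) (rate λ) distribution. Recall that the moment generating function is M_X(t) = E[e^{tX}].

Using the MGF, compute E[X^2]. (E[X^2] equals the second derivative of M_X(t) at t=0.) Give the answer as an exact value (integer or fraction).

M_X(t) = 2/(2 - t)
D^2[M](t) = -4/(t^3 - 6*t^2 + 12*t - 8)

E[X^2] = D^2[M](0) = 1/2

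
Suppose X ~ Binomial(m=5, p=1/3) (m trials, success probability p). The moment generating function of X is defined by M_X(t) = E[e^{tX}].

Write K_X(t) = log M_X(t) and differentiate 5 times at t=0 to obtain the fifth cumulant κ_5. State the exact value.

κ_5 = D^5[K](0) = -50/81

M_X(t) = (e^(t)/3 + 2/3)^5
K_X(t) = log M_X(t) = 5*log(e^(t)/3 + 2/3)
D^5[K](t) = (-10*e^(4*t) + 220*e^(3*t) - 440*e^(2*t) + 80*e^(t))/(e^(5*t) + 10*e^(4*t) + 40*e^(3*t) + 80*e^(2*t) + 80*e^(t) + 32)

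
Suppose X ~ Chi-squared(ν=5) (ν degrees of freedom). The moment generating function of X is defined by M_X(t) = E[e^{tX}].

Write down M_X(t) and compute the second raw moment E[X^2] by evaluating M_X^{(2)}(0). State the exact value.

M_X(t) = (1 - 2*t)^(-5/2)
M′(t) = -5/(8*t^3*√(1 - 2*t) - 12*t^2*√(1 - 2*t) + 6*t*√(1 - 2*t) - √(1 - 2*t))
M′′(t) = 35/(16*t^4*√(1 - 2*t) - 32*t^3*√(1 - 2*t) + 24*t^2*√(1 - 2*t) - 8*t*√(1 - 2*t) + √(1 - 2*t))

E[X^2] = M′′(0) = 35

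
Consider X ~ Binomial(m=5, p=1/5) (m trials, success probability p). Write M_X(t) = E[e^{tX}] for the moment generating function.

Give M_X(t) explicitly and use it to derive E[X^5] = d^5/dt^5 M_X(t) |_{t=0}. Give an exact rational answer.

M_X(t) = (e^(t)/5 + 4/5)^5
D^5[M](t) = e^(5*t) + 4096*e^(4*t)/625 + 7776*e^(3*t)/625 + 4096*e^(2*t)/625 + 256*e^(t)/625

E[X^5] = D^5[M](0) = 16849/625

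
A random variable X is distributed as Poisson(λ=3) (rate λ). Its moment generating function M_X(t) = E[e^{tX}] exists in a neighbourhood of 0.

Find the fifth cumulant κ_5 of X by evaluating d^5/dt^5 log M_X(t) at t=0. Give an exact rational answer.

M_X(t) = e^(3*e^(t) - 3)
K_X(t) = log M_X(t) = 3*e^(t) - 3
D^5[K](t) = 3*e^(t)

κ_5 = D^5[K](0) = 3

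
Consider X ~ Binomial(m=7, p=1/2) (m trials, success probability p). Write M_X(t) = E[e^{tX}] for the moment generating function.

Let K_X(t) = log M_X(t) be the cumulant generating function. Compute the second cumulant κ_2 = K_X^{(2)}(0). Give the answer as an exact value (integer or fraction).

κ_2 = K^(2)(0) = 7/4

M_X(t) = (e^(t)/2 + 1/2)^7
K_X(t) = log M_X(t) = 7*log(e^(t)/2 + 1/2)
K^(2)(t) = 7*e^(t)/(e^(2*t) + 2*e^(t) + 1)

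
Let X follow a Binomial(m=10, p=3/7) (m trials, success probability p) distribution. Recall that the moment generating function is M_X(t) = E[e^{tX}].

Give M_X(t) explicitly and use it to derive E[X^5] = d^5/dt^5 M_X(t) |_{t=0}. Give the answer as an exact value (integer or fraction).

M_X(t) = (3*e^(t)/7 + 4/7)^10

E[X^5] = d^5M/dt^5 |_{t=0} = 9139800/2401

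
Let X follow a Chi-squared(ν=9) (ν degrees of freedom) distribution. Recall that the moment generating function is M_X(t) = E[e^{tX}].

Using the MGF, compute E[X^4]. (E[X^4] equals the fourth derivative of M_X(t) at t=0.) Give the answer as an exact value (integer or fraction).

E[X^4] = D^4[M](0) = 19305

M_X(t) = (1 - 2*t)^(-9/2)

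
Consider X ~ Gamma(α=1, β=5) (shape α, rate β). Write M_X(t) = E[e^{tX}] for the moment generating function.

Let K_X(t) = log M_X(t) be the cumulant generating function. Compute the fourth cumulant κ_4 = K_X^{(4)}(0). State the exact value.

κ_4 = K′′′′(0) = 6/625

M_X(t) = 5/(5 - t)
K_X(t) = log M_X(t) = -log(5 - t) + log(5)
K′(t) = -1/(t - 5)
K′′(t) = 1/(t^2 - 10*t + 25)
K′′′(t) = -2/(t^3 - 15*t^2 + 75*t - 125)
K′′′′(t) = 6/(t^4 - 20*t^3 + 150*t^2 - 500*t + 625)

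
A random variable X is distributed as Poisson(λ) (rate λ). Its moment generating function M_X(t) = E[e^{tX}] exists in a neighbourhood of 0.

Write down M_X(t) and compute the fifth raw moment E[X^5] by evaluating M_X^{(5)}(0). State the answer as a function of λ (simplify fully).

M_X(t) = e^(λ*(e^(t) - 1))
D^5[M](t) = (λ^5*e^(5*t)*e^(λ*e^(t)) + 10*λ^4*e^(4*t)*e^(λ*e^(t)) + 25*λ^3*e^(3*t)*e^(λ*e^(t)) + 15*λ^2*e^(2*t)*e^(λ*e^(t)) + λ*e^(t)*e^(λ*e^(t)))*e^(-λ)

E[X^5] = D^5[M](0) = λ*(λ^4 + 10*λ^3 + 25*λ^2 + 15*λ + 1)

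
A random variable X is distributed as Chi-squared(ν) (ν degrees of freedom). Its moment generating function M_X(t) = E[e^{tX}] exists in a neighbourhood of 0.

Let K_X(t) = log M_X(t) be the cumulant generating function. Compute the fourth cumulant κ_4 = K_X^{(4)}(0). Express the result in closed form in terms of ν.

κ_4 = K^(4)(0) = 48*ν

M_X(t) = (1 - 2*t)^(-ν/2)
K_X(t) = log M_X(t) = -ν*log(1 - 2*t)/2
K^(4)(t) = 48*ν/(16*t^4 - 32*t^3 + 24*t^2 - 8*t + 1)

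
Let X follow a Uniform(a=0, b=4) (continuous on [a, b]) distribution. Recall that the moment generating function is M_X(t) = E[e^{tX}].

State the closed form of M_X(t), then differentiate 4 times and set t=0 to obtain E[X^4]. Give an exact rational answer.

E[X^4] = M^(4)(0) = 256/5

M_X(t) = (e^(4*t) - 1)/(4*t)
M^(4)(t) = (64*t^4*e^(4*t) - 64*t^3*e^(4*t) + 48*t^2*e^(4*t) - 24*t*e^(4*t) + 6*e^(4*t) - 6)/t^5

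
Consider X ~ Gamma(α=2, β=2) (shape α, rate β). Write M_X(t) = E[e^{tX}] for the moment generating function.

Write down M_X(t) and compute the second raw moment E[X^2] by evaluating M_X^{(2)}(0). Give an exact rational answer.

M_X(t) = 4/(2 - t)^2
M′(t) = -8/(t^3 - 6*t^2 + 12*t - 8)
M′′(t) = 24/(t^4 - 8*t^3 + 24*t^2 - 32*t + 16)

E[X^2] = M′′(0) = 3/2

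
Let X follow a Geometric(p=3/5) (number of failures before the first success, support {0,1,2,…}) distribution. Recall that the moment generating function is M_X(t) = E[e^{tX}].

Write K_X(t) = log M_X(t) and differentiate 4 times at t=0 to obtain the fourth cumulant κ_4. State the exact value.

M_X(t) = 3/(5*(1 - 2*e^(t)/5))
K_X(t) = log M_X(t) = -log(1 - 2*e^(t)/5) - log(5) + log(3)
D^4[K](t) = (40*e^(3*t) + 400*e^(2*t) + 250*e^(t))/(16*e^(4*t) - 160*e^(3*t) + 600*e^(2*t) - 1000*e^(t) + 625)

κ_4 = D^4[K](0) = 230/27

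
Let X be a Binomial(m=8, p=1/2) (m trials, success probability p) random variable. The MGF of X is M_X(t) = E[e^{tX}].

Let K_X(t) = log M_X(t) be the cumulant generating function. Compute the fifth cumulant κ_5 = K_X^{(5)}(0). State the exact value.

κ_5 = K^(5)(0) = 0

M_X(t) = (e^(t)/2 + 1/2)^8
K_X(t) = log M_X(t) = 8*log(e^(t)/2 + 1/2)
K^(5)(t) = (-8*e^(4*t) + 88*e^(3*t) - 88*e^(2*t) + 8*e^(t))/(e^(5*t) + 5*e^(4*t) + 10*e^(3*t) + 10*e^(2*t) + 5*e^(t) + 1)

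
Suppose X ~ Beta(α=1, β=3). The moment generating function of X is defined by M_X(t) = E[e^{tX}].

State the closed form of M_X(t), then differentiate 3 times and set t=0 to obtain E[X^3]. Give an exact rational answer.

E[X^3] = d^3M/dt^3 |_{t=0} = 1/20

M_X(t) = ₁F₁(1; 4; t)
dM/dt = ₁F₁(2; 5; t)/4
d^2M/dt^2 = ₁F₁(3; 6; t)/10
d^3M/dt^3 = ₁F₁(4; 7; t)/20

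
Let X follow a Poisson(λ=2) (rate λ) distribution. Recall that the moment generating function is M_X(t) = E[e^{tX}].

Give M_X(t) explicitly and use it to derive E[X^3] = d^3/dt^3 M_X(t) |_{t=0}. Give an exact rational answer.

E[X^3] = d^3M/dt^3 |_{t=0} = 22

M_X(t) = e^(2*e^(t) - 2)
dM/dt = 2*e^(-2)*e^(t)*e^(2*e^(t))
d^2M/dt^2 = (4*e^(2*t)*e^(2*e^(t)) + 2*e^(t)*e^(2*e^(t)))*e^(-2)
d^3M/dt^3 = (8*e^(3*t)*e^(2*e^(t)) + 12*e^(2*t)*e^(2*e^(t)) + 2*e^(t)*e^(2*e^(t)))*e^(-2)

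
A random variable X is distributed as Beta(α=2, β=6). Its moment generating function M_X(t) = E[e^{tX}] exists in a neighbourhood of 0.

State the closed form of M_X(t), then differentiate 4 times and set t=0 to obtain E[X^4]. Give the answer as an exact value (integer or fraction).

M_X(t) = ₁F₁(2; 8; t)
dM/dt = ₁F₁(3; 9; t)/4
d^2M/dt^2 = ₁F₁(4; 10; t)/12
d^3M/dt^3 = ₁F₁(5; 11; t)/30
d^4M/dt^4 = ₁F₁(6; 12; t)/66

E[X^4] = d^4M/dt^4 |_{t=0} = 1/66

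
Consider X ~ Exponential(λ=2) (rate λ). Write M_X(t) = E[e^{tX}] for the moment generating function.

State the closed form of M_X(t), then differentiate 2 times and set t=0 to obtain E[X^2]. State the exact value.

M_X(t) = 2/(2 - t)
dM/dt = 2/(t^2 - 4*t + 4)
d^2M/dt^2 = -4/(t^3 - 6*t^2 + 12*t - 8)

E[X^2] = d^2M/dt^2 |_{t=0} = 1/2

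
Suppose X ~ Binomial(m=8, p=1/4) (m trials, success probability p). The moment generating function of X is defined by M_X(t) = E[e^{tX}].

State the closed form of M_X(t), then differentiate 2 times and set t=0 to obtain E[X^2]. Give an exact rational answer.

E[X^2] = M^(2)(0) = 11/2

M_X(t) = (e^(t)/4 + 3/4)^8
M^(2)(t) = e^(8*t)/1024 + 147*e^(7*t)/8192 + 567*e^(6*t)/4096 + 4725*e^(5*t)/8192 + 2835*e^(4*t)/2048 + 15309*e^(3*t)/8192 + 5103*e^(2*t)/4096 + 2187*e^(t)/8192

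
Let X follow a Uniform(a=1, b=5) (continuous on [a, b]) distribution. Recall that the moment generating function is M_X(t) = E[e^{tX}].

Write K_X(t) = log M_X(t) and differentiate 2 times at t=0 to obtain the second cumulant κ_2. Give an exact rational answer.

M_X(t) = (e^(5*t) - e^(t))/(4*t)
K_X(t) = log M_X(t) = -log(t) + log(e^(5*t) - e^(t)) - 2*log(2)
D^2[K](t) = (-16*t^2*e^(4*t) + e^(8*t) - 2*e^(4*t) + 1)/(t^2*e^(8*t) - 2*t^2*e^(4*t) + t^2)

κ_2 = D^2[K](0) = 4/3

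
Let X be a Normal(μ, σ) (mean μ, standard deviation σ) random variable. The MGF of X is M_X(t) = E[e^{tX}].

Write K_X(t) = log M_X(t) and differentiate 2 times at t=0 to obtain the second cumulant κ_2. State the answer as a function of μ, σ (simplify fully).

M_X(t) = e^(μ*t + σ^2*t^2/2)
K_X(t) = log M_X(t) = μ*t + σ^2*t^2/2
dK/dt = μ + σ^2*t
d^2K/dt^2 = σ^2

κ_2 = d^2K/dt^2 |_{t=0} = σ^2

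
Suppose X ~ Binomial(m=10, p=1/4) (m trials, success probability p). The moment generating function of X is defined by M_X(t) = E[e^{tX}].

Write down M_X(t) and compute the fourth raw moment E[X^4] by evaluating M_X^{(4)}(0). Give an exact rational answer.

M_X(t) = (e^(t)/4 + 3/4)^10

E[X^4] = D^4[M](0) = 2065/16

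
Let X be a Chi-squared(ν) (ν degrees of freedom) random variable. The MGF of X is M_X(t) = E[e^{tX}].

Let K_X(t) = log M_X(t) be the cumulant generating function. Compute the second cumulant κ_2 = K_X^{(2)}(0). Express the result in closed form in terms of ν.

κ_2 = K^(2)(0) = 2*ν

M_X(t) = (1 - 2*t)^(-ν/2)
K_X(t) = log M_X(t) = -ν*log(1 - 2*t)/2
K^(2)(t) = 2*ν/(4*t^2 - 4*t + 1)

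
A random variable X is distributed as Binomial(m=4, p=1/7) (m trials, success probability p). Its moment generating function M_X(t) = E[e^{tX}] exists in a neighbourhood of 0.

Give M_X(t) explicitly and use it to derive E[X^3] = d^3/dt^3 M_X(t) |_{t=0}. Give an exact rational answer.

E[X^3] = d^3M/dt^3 |_{t=0} = 472/343

M_X(t) = (e^(t)/7 + 6/7)^4
dM/dt = 4*e^(4*t)/2401 + 72*e^(3*t)/2401 + 432*e^(2*t)/2401 + 864*e^(t)/2401
d^2M/dt^2 = 16*e^(4*t)/2401 + 216*e^(3*t)/2401 + 864*e^(2*t)/2401 + 864*e^(t)/2401
d^3M/dt^3 = 64*e^(4*t)/2401 + 648*e^(3*t)/2401 + 1728*e^(2*t)/2401 + 864*e^(t)/2401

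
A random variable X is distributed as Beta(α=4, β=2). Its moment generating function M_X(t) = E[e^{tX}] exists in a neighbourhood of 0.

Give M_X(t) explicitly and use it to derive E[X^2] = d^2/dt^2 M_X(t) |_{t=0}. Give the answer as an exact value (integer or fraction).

M_X(t) = ₁F₁(4; 6; t)
M^(2)(t) = 10*₁F₁(6; 8; t)/21

E[X^2] = M^(2)(0) = 10/21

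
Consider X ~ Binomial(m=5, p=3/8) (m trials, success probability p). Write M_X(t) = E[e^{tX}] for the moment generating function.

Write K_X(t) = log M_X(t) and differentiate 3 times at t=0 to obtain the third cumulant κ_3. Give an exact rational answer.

κ_3 = K^(3)(0) = 75/256

M_X(t) = (3*e^(t)/8 + 5/8)^5
K_X(t) = log M_X(t) = 5*log(3*e^(t)/8 + 5/8)
K^(3)(t) = (-225*e^(2*t) + 375*e^(t))/(27*e^(3*t) + 135*e^(2*t) + 225*e^(t) + 125)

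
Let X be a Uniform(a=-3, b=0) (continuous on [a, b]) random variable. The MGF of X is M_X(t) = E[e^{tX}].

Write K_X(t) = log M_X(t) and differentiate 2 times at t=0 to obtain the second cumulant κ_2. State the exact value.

κ_2 = K^(2)(0) = 3/4

M_X(t) = (1 - e^(-3*t))/(3*t)
K_X(t) = log M_X(t) = -log(t) + log(1 - e^(-3*t)) - log(3)
K^(2)(t) = (-9*t^2*e^(3*t) + e^(6*t) - 2*e^(3*t) + 1)/(t^2*e^(6*t) - 2*t^2*e^(3*t) + t^2)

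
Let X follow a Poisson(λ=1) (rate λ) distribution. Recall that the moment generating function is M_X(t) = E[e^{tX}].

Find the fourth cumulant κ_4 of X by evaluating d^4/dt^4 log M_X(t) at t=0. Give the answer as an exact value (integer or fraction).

M_X(t) = e^(e^(t) - 1)
K_X(t) = log M_X(t) = e^(t) - 1
K′(t) = e^(t)
K′′(t) = e^(t)
K′′′(t) = e^(t)
K′′′′(t) = e^(t)

κ_4 = K′′′′(0) = 1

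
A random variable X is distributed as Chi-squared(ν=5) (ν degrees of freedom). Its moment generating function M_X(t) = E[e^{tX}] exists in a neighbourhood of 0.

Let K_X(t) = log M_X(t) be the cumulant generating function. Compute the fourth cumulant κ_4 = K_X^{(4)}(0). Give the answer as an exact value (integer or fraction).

M_X(t) = (1 - 2*t)^(-5/2)
K_X(t) = log M_X(t) = -5*log(1 - 2*t)/2
dK/dt = -5/(2*t - 1)
d^2K/dt^2 = 10/(4*t^2 - 4*t + 1)
d^3K/dt^3 = -40/(8*t^3 - 12*t^2 + 6*t - 1)
d^4K/dt^4 = 240/(16*t^4 - 32*t^3 + 24*t^2 - 8*t + 1)

κ_4 = d^4K/dt^4 |_{t=0} = 240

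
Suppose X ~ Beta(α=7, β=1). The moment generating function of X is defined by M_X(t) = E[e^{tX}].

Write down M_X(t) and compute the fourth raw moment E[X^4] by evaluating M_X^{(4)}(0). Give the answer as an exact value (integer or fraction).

E[X^4] = M^(4)(0) = 7/11

M_X(t) = ₁F₁(7; 8; t)
M^(4)(t) = 7*₁F₁(11; 12; t)/11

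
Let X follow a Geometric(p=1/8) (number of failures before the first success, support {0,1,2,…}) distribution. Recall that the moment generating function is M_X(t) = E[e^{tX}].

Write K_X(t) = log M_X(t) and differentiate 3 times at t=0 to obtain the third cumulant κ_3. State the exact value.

M_X(t) = 1/(8*(1 - 7*e^(t)/8))
K_X(t) = log M_X(t) = -log(1 - 7*e^(t)/8) - 3*log(2)
K^(3)(t) = (-392*e^(2*t) - 448*e^(t))/(343*e^(3*t) - 1176*e^(2*t) + 1344*e^(t) - 512)

κ_3 = K^(3)(0) = 840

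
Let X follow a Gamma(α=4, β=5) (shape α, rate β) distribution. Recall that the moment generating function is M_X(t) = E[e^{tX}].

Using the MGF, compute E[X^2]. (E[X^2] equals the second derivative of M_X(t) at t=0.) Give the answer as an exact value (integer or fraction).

E[X^2] = M^(2)(0) = 4/5

M_X(t) = 625/(5 - t)^4
M^(2)(t) = 12500/(t^6 - 30*t^5 + 375*t^4 - 2500*t^3 + 9375*t^2 - 18750*t + 15625)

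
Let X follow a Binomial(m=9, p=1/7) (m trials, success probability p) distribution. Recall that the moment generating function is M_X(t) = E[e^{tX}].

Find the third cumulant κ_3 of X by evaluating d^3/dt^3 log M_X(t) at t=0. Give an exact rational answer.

M_X(t) = (e^(t)/7 + 6/7)^9
K_X(t) = log M_X(t) = 9*log(e^(t)/7 + 6/7)
dK/dt = 9*e^(t)/(e^(t) + 6)
d^2K/dt^2 = 54*e^(t)/(e^(2*t) + 12*e^(t) + 36)
d^3K/dt^3 = (-54*e^(2*t) + 324*e^(t))/(e^(3*t) + 18*e^(2*t) + 108*e^(t) + 216)

κ_3 = d^3K/dt^3 |_{t=0} = 270/343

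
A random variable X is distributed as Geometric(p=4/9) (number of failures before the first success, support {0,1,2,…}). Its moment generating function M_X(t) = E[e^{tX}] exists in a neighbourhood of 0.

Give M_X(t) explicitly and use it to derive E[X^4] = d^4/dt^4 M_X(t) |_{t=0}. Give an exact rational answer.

E[X^4] = d^4M/dt^4 |_{t=0} = 4865/32

M_X(t) = 4/(9*(1 - 5*e^(t)/9))
dM/dt = 20*e^(t)/(25*e^(2*t) - 90*e^(t) + 81)
d^2M/dt^2 = (-100*e^(2*t) - 180*e^(t))/(125*e^(3*t) - 675*e^(2*t) + 1215*e^(t) - 729)
d^3M/dt^3 = (500*e^(3*t) + 3600*e^(2*t) + 1620*e^(t))/(625*e^(4*t) - 4500*e^(3*t) + 12150*e^(2*t) - 14580*e^(t) + 6561)
d^4M/dt^4 = (-2500*e^(4*t) - 49500*e^(3*t) - 89100*e^(2*t) - 14580*e^(t))/(3125*e^(5*t) - 28125*e^(4*t) + 101250*e^(3*t) - 182250*e^(2*t) + 164025*e^(t) - 59049)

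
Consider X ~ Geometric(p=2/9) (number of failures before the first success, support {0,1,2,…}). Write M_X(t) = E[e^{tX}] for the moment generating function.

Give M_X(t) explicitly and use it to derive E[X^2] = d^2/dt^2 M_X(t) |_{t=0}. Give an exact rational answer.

M_X(t) = 2/(9*(1 - 7*e^(t)/9))
M^(2)(t) = (-98*e^(2*t) - 126*e^(t))/(343*e^(3*t) - 1323*e^(2*t) + 1701*e^(t) - 729)

E[X^2] = M^(2)(0) = 28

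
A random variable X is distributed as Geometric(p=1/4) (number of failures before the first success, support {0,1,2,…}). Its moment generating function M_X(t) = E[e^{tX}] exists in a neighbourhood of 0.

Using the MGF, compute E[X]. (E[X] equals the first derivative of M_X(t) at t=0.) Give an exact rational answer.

M_X(t) = 1/(4*(1 - 3*e^(t)/4))
M^(1)(t) = 3*e^(t)/(9*e^(2*t) - 24*e^(t) + 16)

E[X] = M^(1)(0) = 3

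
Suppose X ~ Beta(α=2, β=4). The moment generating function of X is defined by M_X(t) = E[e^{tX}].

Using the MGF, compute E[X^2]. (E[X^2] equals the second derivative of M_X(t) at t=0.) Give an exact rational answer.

E[X^2] = d^2M/dt^2 |_{t=0} = 1/7

M_X(t) = ₁F₁(2; 6; t)
dM/dt = ₁F₁(3; 7; t)/3
d^2M/dt^2 = ₁F₁(4; 8; t)/7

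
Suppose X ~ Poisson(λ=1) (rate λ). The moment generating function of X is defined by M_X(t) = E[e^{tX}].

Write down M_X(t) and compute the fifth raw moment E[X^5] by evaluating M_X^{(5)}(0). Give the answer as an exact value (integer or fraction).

E[X^5] = M′′′′′(0) = 52

M_X(t) = e^(e^(t) - 1)
M′(t) = e^(-1)*e^(t)*e^(e^(t))
M′′(t) = (e^(2*t)*e^(e^(t)) + e^(t)*e^(e^(t)))*e^(-1)
M′′′(t) = (e^(3*t)*e^(e^(t)) + 3*e^(2*t)*e^(e^(t)) + e^(t)*e^(e^(t)))*e^(-1)
M′′′′(t) = (e^(4*t)*e^(e^(t)) + 6*e^(3*t)*e^(e^(t)) + 7*e^(2*t)*e^(e^(t)) + e^(t)*e^(e^(t)))*e^(-1)
M′′′′′(t) = (e^(5*t)*e^(e^(t)) + 10*e^(4*t)*e^(e^(t)) + 25*e^(3*t)*e^(e^(t)) + 15*e^(2*t)*e^(e^(t)) + e^(t)*e^(e^(t)))*e^(-1)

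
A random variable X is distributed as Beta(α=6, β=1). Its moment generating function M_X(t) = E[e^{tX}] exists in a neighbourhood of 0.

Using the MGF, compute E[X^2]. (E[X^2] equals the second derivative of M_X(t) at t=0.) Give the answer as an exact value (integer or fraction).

M_X(t) = ₁F₁(6; 7; t)
M^(2)(t) = 3*₁F₁(8; 9; t)/4

E[X^2] = M^(2)(0) = 3/4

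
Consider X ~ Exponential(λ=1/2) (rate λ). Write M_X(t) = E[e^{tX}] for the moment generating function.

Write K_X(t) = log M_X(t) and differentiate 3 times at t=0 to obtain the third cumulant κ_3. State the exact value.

κ_3 = D^3[K](0) = 16

M_X(t) = 1/(2*(1/2 - t))
K_X(t) = log M_X(t) = -log(1/2 - t) - log(2)
D^3[K](t) = -16/(8*t^3 - 12*t^2 + 6*t - 1)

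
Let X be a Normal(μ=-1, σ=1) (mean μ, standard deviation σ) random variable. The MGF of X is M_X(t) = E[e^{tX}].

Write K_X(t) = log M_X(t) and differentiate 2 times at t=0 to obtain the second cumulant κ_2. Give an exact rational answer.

M_X(t) = e^(t^2/2 - t)
K_X(t) = log M_X(t) = t^2/2 - t
K′(t) = t - 1
K′′(t) = 1

κ_2 = K′′(0) = 1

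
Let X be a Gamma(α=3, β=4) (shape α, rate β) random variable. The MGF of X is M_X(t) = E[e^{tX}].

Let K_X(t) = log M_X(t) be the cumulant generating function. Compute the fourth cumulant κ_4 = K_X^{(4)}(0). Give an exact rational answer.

κ_4 = K′′′′(0) = 9/128

M_X(t) = 64/(4 - t)^3
K_X(t) = log M_X(t) = -3*log(4 - t) + 6*log(2)
K′(t) = -3/(t - 4)
K′′(t) = 3/(t^2 - 8*t + 16)
K′′′(t) = -6/(t^3 - 12*t^2 + 48*t - 64)
K′′′′(t) = 18/(t^4 - 16*t^3 + 96*t^2 - 256*t + 256)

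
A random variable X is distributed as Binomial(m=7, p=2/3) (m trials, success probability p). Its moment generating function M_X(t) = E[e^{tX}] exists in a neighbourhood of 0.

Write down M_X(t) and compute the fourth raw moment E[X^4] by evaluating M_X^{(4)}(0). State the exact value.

M_X(t) = (2*e^(t)/3 + 1/3)^7
M^(4)(t) = 307328*e^(7*t)/2187 + 7168*e^(6*t)/27 + 140000*e^(5*t)/729 + 143360*e^(4*t)/2187 + 280*e^(3*t)/27 + 448*e^(2*t)/729 + 14*e^(t)/2187

E[X^4] = M^(4)(0) = 18214/27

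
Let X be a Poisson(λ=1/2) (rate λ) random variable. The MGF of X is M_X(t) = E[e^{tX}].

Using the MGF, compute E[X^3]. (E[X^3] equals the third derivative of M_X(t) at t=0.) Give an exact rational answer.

E[X^3] = d^3M/dt^3 |_{t=0} = 11/8

M_X(t) = e^(e^(t)/2 - 1/2)
dM/dt = e^(-1/2)*e^(t)*e^(e^(t)/2)/2
d^2M/dt^2 = (e^(2*t)*e^(e^(t)/2) + 2*e^(t)*e^(e^(t)/2))*e^(-1/2)/4
d^3M/dt^3 = (e^(3*t)*e^(e^(t)/2) + 6*e^(2*t)*e^(e^(t)/2) + 4*e^(t)*e^(e^(t)/2))*e^(-1/2)/8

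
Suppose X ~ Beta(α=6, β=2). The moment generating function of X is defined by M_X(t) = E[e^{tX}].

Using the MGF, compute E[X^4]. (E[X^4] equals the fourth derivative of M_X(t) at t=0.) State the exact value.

M_X(t) = ₁F₁(6; 8; t)
M′(t) = 3*₁F₁(7; 9; t)/4
M′′(t) = 7*₁F₁(8; 10; t)/12
M′′′(t) = 7*₁F₁(9; 11; t)/15
M′′′′(t) = 21*₁F₁(10; 12; t)/55

E[X^4] = M′′′′(0) = 21/55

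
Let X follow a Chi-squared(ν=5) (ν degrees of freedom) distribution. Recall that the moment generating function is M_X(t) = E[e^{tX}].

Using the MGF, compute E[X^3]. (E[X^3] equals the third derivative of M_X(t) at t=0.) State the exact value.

E[X^3] = M^(3)(0) = 315

M_X(t) = (1 - 2*t)^(-5/2)
M^(3)(t) = -315/(32*t^5*√(1 - 2*t) - 80*t^4*√(1 - 2*t) + 80*t^3*√(1 - 2*t) - 40*t^2*√(1 - 2*t) + 10*t*√(1 - 2*t) - √(1 - 2*t))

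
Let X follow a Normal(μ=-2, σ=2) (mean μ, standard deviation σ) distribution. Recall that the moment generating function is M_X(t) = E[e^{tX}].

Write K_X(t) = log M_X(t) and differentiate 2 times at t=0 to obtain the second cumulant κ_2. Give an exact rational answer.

κ_2 = K^(2)(0) = 4

M_X(t) = e^(2*t^2 - 2*t)
K_X(t) = log M_X(t) = 2*t^2 - 2*t
K^(2)(t) = 4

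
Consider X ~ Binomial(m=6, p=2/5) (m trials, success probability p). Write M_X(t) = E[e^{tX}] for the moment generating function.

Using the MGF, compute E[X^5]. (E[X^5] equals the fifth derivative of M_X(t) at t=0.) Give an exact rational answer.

M_X(t) = (2*e^(t)/5 + 3/5)^6
dM/dt = 384*e^(6*t)/15625 + 576*e^(5*t)/3125 + 1728*e^(4*t)/3125 + 2592*e^(3*t)/3125 + 1944*e^(2*t)/3125 + 2916*e^(t)/15625
d^2M/dt^2 = 2304*e^(6*t)/15625 + 576*e^(5*t)/625 + 6912*e^(4*t)/3125 + 7776*e^(3*t)/3125 + 3888*e^(2*t)/3125 + 2916*e^(t)/15625
d^3M/dt^3 = 13824*e^(6*t)/15625 + 576*e^(5*t)/125 + 27648*e^(4*t)/3125 + 23328*e^(3*t)/3125 + 7776*e^(2*t)/3125 + 2916*e^(t)/15625
d^4M/dt^4 = 82944*e^(6*t)/15625 + 576*e^(5*t)/25 + 110592*e^(4*t)/3125 + 69984*e^(3*t)/3125 + 15552*e^(2*t)/3125 + 2916*e^(t)/15625
d^5M/dt^5 = 497664*e^(6*t)/15625 + 576*e^(5*t)/5 + 442368*e^(4*t)/3125 + 209952*e^(3*t)/3125 + 31104*e^(2*t)/3125 + 2916*e^(t)/15625

E[X^5] = d^5M/dt^5 |_{t=0} = 228708/625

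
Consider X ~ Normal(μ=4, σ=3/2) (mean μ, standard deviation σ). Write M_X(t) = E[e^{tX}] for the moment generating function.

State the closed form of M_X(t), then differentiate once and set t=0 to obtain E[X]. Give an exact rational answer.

M_X(t) = e^(9*t^2/8 + 4*t)
D[M](t) = 9*t*e^(4*t)*e^(9*t^2/8)/4 + 4*e^(4*t)*e^(9*t^2/8)

E[X] = D[M](0) = 4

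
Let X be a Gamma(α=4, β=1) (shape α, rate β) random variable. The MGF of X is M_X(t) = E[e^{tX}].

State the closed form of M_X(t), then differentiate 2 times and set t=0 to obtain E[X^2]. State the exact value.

E[X^2] = M^(2)(0) = 20

M_X(t) = (1 - t)^(-4)
M^(2)(t) = 20/(t^6 - 6*t^5 + 15*t^4 - 20*t^3 + 15*t^2 - 6*t + 1)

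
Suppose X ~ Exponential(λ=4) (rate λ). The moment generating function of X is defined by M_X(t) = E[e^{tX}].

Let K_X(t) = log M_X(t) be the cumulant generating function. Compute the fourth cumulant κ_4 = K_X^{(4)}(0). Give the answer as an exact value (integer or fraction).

M_X(t) = 4/(4 - t)
K_X(t) = log M_X(t) = -log(4 - t) + 2*log(2)
D^4[K](t) = 6/(t^4 - 16*t^3 + 96*t^2 - 256*t + 256)

κ_4 = D^4[K](0) = 3/128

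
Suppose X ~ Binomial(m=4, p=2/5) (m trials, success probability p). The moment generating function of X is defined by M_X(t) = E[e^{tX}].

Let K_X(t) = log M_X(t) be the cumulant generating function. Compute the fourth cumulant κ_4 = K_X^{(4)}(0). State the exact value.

M_X(t) = (2*e^(t)/5 + 3/5)^4
K_X(t) = log M_X(t) = 4*log(2*e^(t)/5 + 3/5)
dK/dt = 8*e^(t)/(2*e^(t) + 3)
d^2K/dt^2 = 24*e^(t)/(4*e^(2*t) + 12*e^(t) + 9)
d^3K/dt^3 = (-48*e^(2*t) + 72*e^(t))/(8*e^(3*t) + 36*e^(2*t) + 54*e^(t) + 27)
d^4K/dt^4 = (96*e^(3*t) - 576*e^(2*t) + 216*e^(t))/(16*e^(4*t) + 96*e^(3*t) + 216*e^(2*t) + 216*e^(t) + 81)

κ_4 = d^4K/dt^4 |_{t=0} = -264/625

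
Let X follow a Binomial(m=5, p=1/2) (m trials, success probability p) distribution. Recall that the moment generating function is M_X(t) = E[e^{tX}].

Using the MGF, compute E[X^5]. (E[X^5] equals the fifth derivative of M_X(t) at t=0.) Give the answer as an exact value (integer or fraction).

M_X(t) = (e^(t)/2 + 1/2)^5
M′(t) = 5*e^(5*t)/32 + 5*e^(4*t)/8 + 15*e^(3*t)/16 + 5*e^(2*t)/8 + 5*e^(t)/32
M′′(t) = 25*e^(5*t)/32 + 5*e^(4*t)/2 + 45*e^(3*t)/16 + 5*e^(2*t)/4 + 5*e^(t)/32
M′′′(t) = 125*e^(5*t)/32 + 10*e^(4*t) + 135*e^(3*t)/16 + 5*e^(2*t)/2 + 5*e^(t)/32
M′′′′(t) = 625*e^(5*t)/32 + 40*e^(4*t) + 405*e^(3*t)/16 + 5*e^(2*t) + 5*e^(t)/32
M′′′′′(t) = 3125*e^(5*t)/32 + 160*e^(4*t) + 1215*e^(3*t)/16 + 10*e^(2*t) + 5*e^(t)/32

E[X^5] = M′′′′′(0) = 1375/4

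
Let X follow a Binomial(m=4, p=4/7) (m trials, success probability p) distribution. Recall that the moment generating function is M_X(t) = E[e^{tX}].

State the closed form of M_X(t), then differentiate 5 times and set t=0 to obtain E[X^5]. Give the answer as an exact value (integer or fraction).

E[X^5] = D^5[M](0) = 476848/2401

M_X(t) = (4*e^(t)/7 + 3/7)^4
D^5[M](t) = 262144*e^(4*t)/2401 + 186624*e^(3*t)/2401 + 27648*e^(2*t)/2401 + 432*e^(t)/2401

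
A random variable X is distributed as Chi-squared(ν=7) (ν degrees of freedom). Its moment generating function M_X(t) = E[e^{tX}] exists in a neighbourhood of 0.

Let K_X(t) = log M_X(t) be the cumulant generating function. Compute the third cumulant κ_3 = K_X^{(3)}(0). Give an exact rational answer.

κ_3 = d^3K/dt^3 |_{t=0} = 56

M_X(t) = (1 - 2*t)^(-7/2)
K_X(t) = log M_X(t) = -7*log(1 - 2*t)/2
dK/dt = -7/(2*t - 1)
d^2K/dt^2 = 14/(4*t^2 - 4*t + 1)
d^3K/dt^3 = -56/(8*t^3 - 12*t^2 + 6*t - 1)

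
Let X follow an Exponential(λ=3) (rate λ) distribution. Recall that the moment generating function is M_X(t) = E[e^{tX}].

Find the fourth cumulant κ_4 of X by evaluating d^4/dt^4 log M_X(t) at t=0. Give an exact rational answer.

κ_4 = K′′′′(0) = 2/27

M_X(t) = 3/(3 - t)
K_X(t) = log M_X(t) = -log(3 - t) + log(3)
K′(t) = -1/(t - 3)
K′′(t) = 1/(t^2 - 6*t + 9)
K′′′(t) = -2/(t^3 - 9*t^2 + 27*t - 27)
K′′′′(t) = 6/(t^4 - 12*t^3 + 54*t^2 - 108*t + 81)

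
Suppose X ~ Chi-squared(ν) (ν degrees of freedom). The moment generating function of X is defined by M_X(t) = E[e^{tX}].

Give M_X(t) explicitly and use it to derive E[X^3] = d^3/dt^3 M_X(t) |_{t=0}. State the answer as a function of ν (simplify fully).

E[X^3] = M′′′(0) = ν*(ν^2 + 6*ν + 8)

M_X(t) = (1 - 2*t)^(-ν/2)
M′(t) = -ν/(2*t*(1 - 2*t)^(ν/2) - (1 - 2*t)^(ν/2))
M′′(t) = (ν^2 + 2*ν)/(4*t^2*(1 - 2*t)^(ν/2) - 4*t*(1 - 2*t)^(ν/2) + (1 - 2*t)^(ν/2))
M′′′(t) = (-ν^3 - 6*ν^2 - 8*ν)/(8*t^3*(1 - 2*t)^(ν/2) - 12*t^2*(1 - 2*t)^(ν/2) + 6*t*(1 - 2*t)^(ν/2) - (1 - 2*t)^(ν/2))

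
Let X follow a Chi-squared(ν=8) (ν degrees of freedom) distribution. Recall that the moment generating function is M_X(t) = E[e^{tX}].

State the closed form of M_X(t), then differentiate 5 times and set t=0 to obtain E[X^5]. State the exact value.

M_X(t) = (1 - 2*t)^(-4)
dM/dt = -8/(32*t^5 - 80*t^4 + 80*t^3 - 40*t^2 + 10*t - 1)
d^2M/dt^2 = 80/(64*t^6 - 192*t^5 + 240*t^4 - 160*t^3 + 60*t^2 - 12*t + 1)
d^3M/dt^3 = -960/(128*t^7 - 448*t^6 + 672*t^5 - 560*t^4 + 280*t^3 - 84*t^2 + 14*t - 1)
d^4M/dt^4 = 13440/(256*t^8 - 1024*t^7 + 1792*t^6 - 1792*t^5 + 1120*t^4 - 448*t^3 + 112*t^2 - 16*t + 1)
d^5M/dt^5 = -215040/(512*t^9 - 2304*t^8 + 4608*t^7 - 5376*t^6 + 4032*t^5 - 2016*t^4 + 672*t^3 - 144*t^2 + 18*t - 1)

E[X^5] = d^5M/dt^5 |_{t=0} = 215040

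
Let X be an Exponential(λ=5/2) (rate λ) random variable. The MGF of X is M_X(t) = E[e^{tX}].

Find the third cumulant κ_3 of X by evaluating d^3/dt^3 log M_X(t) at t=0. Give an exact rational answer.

κ_3 = K′′′(0) = 16/125

M_X(t) = 5/(2*(5/2 - t))
K_X(t) = log M_X(t) = -log(5/2 - t) - log(2) + log(5)
K′(t) = -2/(2*t - 5)
K′′(t) = 4/(4*t^2 - 20*t + 25)
K′′′(t) = -16/(8*t^3 - 60*t^2 + 150*t - 125)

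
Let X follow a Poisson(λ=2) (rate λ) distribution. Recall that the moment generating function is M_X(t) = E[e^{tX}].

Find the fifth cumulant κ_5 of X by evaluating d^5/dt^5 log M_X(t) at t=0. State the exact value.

M_X(t) = e^(2*e^(t) - 2)
K_X(t) = log M_X(t) = 2*e^(t) - 2
dK/dt = 2*e^(t)
d^2K/dt^2 = 2*e^(t)
d^3K/dt^3 = 2*e^(t)
d^4K/dt^4 = 2*e^(t)
d^5K/dt^5 = 2*e^(t)

κ_5 = d^5K/dt^5 |_{t=0} = 2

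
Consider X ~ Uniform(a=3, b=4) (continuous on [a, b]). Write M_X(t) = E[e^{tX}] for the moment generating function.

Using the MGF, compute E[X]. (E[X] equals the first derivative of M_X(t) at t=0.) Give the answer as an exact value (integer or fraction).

E[X] = D[M](0) = 7/2

M_X(t) = (e^(4*t) - e^(3*t))/t
D[M](t) = (4*t*e^(4*t) - 3*t*e^(3*t) - e^(4*t) + e^(3*t))/t^2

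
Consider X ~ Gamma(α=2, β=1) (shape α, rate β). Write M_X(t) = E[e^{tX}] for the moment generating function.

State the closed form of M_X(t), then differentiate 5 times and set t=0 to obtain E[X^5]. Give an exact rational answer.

M_X(t) = (1 - t)^(-2)
dM/dt = -2/(t^3 - 3*t^2 + 3*t - 1)
d^2M/dt^2 = 6/(t^4 - 4*t^3 + 6*t^2 - 4*t + 1)
d^3M/dt^3 = -24/(t^5 - 5*t^4 + 10*t^3 - 10*t^2 + 5*t - 1)
d^4M/dt^4 = 120/(t^6 - 6*t^5 + 15*t^4 - 20*t^3 + 15*t^2 - 6*t + 1)
d^5M/dt^5 = -720/(t^7 - 7*t^6 + 21*t^5 - 35*t^4 + 35*t^3 - 21*t^2 + 7*t - 1)

E[X^5] = d^5M/dt^5 |_{t=0} = 720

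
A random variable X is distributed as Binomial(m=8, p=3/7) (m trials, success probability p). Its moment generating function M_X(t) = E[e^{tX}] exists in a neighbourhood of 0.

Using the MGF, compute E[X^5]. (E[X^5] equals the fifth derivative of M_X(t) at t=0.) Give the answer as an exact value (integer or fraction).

M_X(t) = (3*e^(t)/7 + 4/7)^8

E[X^5] = d^5M/dt^5 |_{t=0} = 3560352/2401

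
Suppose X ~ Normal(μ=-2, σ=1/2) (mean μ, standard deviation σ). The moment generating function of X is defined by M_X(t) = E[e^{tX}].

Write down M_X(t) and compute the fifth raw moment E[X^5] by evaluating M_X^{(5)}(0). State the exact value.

M_X(t) = e^(t^2/8 - 2*t)
M^(5)(t) = (t^5*e^(t^2/8) - 40*t^4*e^(t^2/8) + 680*t^3*e^(t^2/8) - 6080*t^2*e^(t^2/8) + 28400*t*e^(t^2/8) - 55168*e^(t^2/8))*e^(-2*t)/1024

E[X^5] = M^(5)(0) = -431/8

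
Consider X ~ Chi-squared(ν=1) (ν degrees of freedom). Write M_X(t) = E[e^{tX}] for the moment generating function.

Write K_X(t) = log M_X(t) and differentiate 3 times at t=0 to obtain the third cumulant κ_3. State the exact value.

κ_3 = K′′′(0) = 8

M_X(t) = 1/√(1 - 2*t)
K_X(t) = log M_X(t) = -log(1 - 2*t)/2
K′(t) = -1/(2*t - 1)
K′′(t) = 2/(4*t^2 - 4*t + 1)
K′′′(t) = -8/(8*t^3 - 12*t^2 + 6*t - 1)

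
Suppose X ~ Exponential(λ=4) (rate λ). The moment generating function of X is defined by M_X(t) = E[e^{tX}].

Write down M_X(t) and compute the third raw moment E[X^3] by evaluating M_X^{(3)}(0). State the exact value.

M_X(t) = 4/(4 - t)
dM/dt = 4/(t^2 - 8*t + 16)
d^2M/dt^2 = -8/(t^3 - 12*t^2 + 48*t - 64)
d^3M/dt^3 = 24/(t^4 - 16*t^3 + 96*t^2 - 256*t + 256)

E[X^3] = d^3M/dt^3 |_{t=0} = 3/32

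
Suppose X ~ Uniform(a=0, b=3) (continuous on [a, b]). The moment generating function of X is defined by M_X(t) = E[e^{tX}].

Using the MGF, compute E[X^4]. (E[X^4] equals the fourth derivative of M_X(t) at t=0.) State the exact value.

M_X(t) = (e^(3*t) - 1)/(3*t)
M^(4)(t) = (27*t^4*e^(3*t) - 36*t^3*e^(3*t) + 36*t^2*e^(3*t) - 24*t*e^(3*t) + 8*e^(3*t) - 8)/t^5

E[X^4] = M^(4)(0) = 81/5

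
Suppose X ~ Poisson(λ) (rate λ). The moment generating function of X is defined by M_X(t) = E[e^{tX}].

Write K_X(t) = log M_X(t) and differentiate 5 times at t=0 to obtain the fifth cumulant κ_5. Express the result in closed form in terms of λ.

M_X(t) = e^(λ*(e^(t) - 1))
K_X(t) = log M_X(t) = λ*(e^(t) - 1)
dK/dt = λ*e^(t)
d^2K/dt^2 = λ*e^(t)
d^3K/dt^3 = λ*e^(t)
d^4K/dt^4 = λ*e^(t)
d^5K/dt^5 = λ*e^(t)

κ_5 = d^5K/dt^5 |_{t=0} = λ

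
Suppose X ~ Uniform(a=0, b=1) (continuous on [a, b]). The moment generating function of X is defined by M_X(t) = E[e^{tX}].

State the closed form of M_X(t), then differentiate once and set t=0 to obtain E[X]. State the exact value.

M_X(t) = (e^(t) - 1)/t
dM/dt = (t*e^(t) - e^(t) + 1)/t^2

E[X] = dM/dt |_{t=0} = 1/2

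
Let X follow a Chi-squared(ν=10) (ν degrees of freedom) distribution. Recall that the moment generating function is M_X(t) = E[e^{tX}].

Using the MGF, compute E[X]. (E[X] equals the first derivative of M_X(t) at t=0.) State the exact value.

E[X] = dM/dt |_{t=0} = 10

M_X(t) = (1 - 2*t)^(-5)
dM/dt = 10/(64*t^6 - 192*t^5 + 240*t^4 - 160*t^3 + 60*t^2 - 12*t + 1)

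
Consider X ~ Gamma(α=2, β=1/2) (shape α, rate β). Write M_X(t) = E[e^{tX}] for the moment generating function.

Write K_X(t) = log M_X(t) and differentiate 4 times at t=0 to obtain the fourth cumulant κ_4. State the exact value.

M_X(t) = 1/(4*(1/2 - t)^2)
K_X(t) = log M_X(t) = -2*log(1/2 - t) - 2*log(2)
D^4[K](t) = 192/(16*t^4 - 32*t^3 + 24*t^2 - 8*t + 1)

κ_4 = D^4[K](0) = 192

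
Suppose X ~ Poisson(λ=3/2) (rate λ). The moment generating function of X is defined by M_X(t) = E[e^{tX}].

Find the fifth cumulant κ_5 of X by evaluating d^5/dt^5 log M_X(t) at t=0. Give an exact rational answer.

M_X(t) = e^(3*e^(t)/2 - 3/2)
K_X(t) = log M_X(t) = 3*e^(t)/2 - 3/2
K′(t) = 3*e^(t)/2
K′′(t) = 3*e^(t)/2
K′′′(t) = 3*e^(t)/2
K′′′′(t) = 3*e^(t)/2
K′′′′′(t) = 3*e^(t)/2

κ_5 = K′′′′′(0) = 3/2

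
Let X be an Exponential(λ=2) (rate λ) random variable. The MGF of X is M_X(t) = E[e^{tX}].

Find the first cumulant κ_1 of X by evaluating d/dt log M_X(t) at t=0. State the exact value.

M_X(t) = 2/(2 - t)
K_X(t) = log M_X(t) = -log(2 - t) + log(2)
D[K](t) = -1/(t - 2)

κ_1 = D[K](0) = 1/2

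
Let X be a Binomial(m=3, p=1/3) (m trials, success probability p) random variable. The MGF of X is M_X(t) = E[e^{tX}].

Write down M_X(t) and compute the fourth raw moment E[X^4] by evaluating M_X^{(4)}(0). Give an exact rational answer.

E[X^4] = D^4[M](0) = 7

M_X(t) = (e^(t)/3 + 2/3)^3
D^4[M](t) = 3*e^(3*t) + 32*e^(2*t)/9 + 4*e^(t)/9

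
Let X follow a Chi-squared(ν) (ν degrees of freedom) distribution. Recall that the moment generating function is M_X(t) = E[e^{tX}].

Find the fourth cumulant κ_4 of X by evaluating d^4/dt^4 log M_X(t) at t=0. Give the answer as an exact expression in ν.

κ_4 = K^(4)(0) = 48*ν

M_X(t) = (1 - 2*t)^(-ν/2)
K_X(t) = log M_X(t) = -ν*log(1 - 2*t)/2
K^(4)(t) = 48*ν/(16*t^4 - 32*t^3 + 24*t^2 - 8*t + 1)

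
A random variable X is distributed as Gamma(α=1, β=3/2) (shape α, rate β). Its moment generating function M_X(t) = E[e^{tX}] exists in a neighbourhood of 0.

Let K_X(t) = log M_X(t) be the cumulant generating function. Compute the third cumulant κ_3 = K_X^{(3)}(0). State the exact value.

κ_3 = K′′′(0) = 16/27

M_X(t) = 3/(2*(3/2 - t))
K_X(t) = log M_X(t) = -log(3/2 - t) - log(2) + log(3)
K′(t) = -2/(2*t - 3)
K′′(t) = 4/(4*t^2 - 12*t + 9)
K′′′(t) = -16/(8*t^3 - 36*t^2 + 54*t - 27)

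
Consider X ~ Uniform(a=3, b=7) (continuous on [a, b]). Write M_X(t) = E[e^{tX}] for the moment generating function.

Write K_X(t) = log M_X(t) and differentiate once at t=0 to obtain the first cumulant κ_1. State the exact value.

M_X(t) = (e^(7*t) - e^(3*t))/(4*t)
K_X(t) = log M_X(t) = -log(t) + log(e^(7*t) - e^(3*t)) - 2*log(2)
dK/dt = (7*t*e^(4*t) - 3*t - e^(4*t) + 1)/(t*e^(4*t) - t)

κ_1 = dK/dt |_{t=0} = 5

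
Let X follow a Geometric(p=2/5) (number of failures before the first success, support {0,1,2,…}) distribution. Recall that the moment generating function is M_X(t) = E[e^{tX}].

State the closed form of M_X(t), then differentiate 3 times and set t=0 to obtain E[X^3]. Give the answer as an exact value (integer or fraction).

E[X^3] = M^(3)(0) = 141/4

M_X(t) = 2/(5*(1 - 3*e^(t)/5))
M^(3)(t) = (54*e^(3*t) + 360*e^(2*t) + 150*e^(t))/(81*e^(4*t) - 540*e^(3*t) + 1350*e^(2*t) - 1500*e^(t) + 625)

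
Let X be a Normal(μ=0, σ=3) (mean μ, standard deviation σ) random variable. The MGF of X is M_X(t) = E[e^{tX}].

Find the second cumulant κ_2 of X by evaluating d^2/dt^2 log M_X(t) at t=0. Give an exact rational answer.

κ_2 = K^(2)(0) = 9

M_X(t) = e^(9*t^2/2)
K_X(t) = log M_X(t) = 9*t^2/2
K^(2)(t) = 9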